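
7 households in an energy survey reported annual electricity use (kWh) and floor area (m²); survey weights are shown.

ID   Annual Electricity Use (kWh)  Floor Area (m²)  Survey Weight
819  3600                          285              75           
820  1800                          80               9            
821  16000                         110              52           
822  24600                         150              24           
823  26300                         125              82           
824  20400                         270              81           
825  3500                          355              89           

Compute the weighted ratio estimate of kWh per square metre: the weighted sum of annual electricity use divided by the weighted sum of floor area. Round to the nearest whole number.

Σ wᵢ·y = 3600×75 + 1800×9 + 16000×52 + 24600×24 + 26300×82 + 20400×81 + 3500×89
  = 5829100
Σ wᵢ·x = 285×75 + 80×9 + 110×52 + 150×24 + 125×82 + 270×81 + 355×89
  = 21375 + 720 + 5720 + 3600 + 10250 + 21870 + 31595 = 95130
Ratio = 5829100 / 95130 = 61.275097

61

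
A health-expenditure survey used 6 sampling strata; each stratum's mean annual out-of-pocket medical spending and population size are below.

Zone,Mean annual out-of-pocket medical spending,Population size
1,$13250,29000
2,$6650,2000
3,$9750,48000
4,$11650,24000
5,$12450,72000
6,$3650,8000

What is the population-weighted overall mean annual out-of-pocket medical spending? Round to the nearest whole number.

11316

Σ Nₕ·x̄ₕ = 2070750000
Σ Nₕ = 183000
Overall mean = 2070750000 / 183000 = 11315.574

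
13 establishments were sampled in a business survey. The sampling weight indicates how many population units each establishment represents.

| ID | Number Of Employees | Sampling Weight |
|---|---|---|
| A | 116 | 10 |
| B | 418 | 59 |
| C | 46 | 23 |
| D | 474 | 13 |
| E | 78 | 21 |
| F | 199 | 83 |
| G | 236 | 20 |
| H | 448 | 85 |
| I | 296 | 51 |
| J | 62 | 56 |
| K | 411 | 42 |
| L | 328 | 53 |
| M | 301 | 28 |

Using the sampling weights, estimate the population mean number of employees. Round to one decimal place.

286.1

Weighted sum = 155639
Sum of weights = 544
Weighted mean = 155639 / 544 = 286.1011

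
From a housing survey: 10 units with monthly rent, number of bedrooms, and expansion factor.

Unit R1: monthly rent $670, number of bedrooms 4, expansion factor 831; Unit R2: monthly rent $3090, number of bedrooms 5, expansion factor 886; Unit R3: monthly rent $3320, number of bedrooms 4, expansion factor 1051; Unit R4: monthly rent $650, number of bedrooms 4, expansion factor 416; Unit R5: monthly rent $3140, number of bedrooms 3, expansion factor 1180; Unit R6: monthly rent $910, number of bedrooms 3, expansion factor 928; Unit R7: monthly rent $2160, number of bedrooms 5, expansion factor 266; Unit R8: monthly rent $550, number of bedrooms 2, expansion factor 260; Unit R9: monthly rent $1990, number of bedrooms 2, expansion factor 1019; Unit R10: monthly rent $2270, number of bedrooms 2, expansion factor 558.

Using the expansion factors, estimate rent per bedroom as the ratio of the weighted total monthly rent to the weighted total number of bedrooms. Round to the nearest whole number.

Σ wᵢ·y = 670×831 + 3090×886 + 3320×1051 + 650×416 + 3140×1180 + 910×928 + 2160×266 + 550×260 + 1990×1019 + 2270×558
  = 15615940
Σ wᵢ·x = 4×831 + 5×886 + 4×1051 + 4×416 + 3×1180 + 3×928 + 5×266 + 2×260 + 2×1019 + 2×558
  = 24950
Ratio = 15615940 / 24950 = 625.88938

626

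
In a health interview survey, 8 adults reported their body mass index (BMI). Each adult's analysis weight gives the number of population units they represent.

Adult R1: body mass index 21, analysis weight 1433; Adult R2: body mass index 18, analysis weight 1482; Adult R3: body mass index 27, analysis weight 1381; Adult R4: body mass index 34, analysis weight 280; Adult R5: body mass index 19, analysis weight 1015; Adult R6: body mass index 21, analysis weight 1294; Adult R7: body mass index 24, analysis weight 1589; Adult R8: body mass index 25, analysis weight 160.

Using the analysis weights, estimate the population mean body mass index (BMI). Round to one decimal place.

Weighted sum = 21×1433 + 18×1482 + 27×1381 + 34×280 + 19×1015 + 21×1294 + 24×1589 + 25×160
  = 30093 + 26676 + 37287 + 9520 + 19285 + 27174 + 38136 + 4000 = 192171
Sum of weights = 1433 + 1482 + 1381 + 280 + 1015 + 1294 + 1589 + 160 = 8634
Weighted mean = 192171 / 8634 = 22.25747

22.3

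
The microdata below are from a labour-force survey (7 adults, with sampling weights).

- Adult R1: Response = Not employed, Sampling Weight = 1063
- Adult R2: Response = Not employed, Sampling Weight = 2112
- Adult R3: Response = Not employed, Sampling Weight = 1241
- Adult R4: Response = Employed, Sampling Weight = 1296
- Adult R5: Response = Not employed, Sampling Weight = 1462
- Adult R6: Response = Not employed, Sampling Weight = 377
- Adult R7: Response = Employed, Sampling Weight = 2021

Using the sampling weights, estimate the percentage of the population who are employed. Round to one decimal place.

Sum of weights for 'Employed' = 1296 + 2021 = 3317
Total weight = 1063 + 2112 + 1241 + 1296 + 1462 + 377 + 2021 = 9572
Weighted proportion = 3317 / 9572 = 0.34653155 → 34.653155%

34.7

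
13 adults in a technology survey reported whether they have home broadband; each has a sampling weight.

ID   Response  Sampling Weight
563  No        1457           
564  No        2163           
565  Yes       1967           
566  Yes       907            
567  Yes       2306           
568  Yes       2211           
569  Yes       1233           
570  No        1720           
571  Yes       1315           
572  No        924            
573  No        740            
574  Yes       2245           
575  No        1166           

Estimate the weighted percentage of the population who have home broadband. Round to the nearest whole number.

Sum of weights for 'Yes' = 1967 + 907 + 2306 + 2211 + 1233 + 1315 + 2245 = 12184
Total weight = 20354
Weighted proportion = 12184 / 20354 = 0.5986047 → 59.86047%

60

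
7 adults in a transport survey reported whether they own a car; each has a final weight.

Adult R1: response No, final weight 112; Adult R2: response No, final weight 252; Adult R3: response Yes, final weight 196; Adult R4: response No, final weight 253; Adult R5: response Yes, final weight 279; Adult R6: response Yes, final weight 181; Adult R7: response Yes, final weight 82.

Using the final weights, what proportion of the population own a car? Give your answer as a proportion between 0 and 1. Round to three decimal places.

0.545

Sum of weights for 'Yes' = 196 + 279 + 181 + 82 = 738
Total weight = 112 + 252 + 196 + 253 + 279 + 181 + 82 = 1355
Weighted proportion = 738 / 1355 = 0.54464945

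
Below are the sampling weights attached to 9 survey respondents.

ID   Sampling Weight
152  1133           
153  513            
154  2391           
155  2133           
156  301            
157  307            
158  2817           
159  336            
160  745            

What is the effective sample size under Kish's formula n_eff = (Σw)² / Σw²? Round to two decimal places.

Σ wᵢ = 1133 + 513 + 2391 + 2133 + 301 + 307 + 2817 + 336 + 745 = 10676
Σ wᵢ² = 1283689 + 263169 + 5716881 + 4549689 + 90601 + 94249 + 7935489 + 112896 + 555025 = 20601688
n_eff = 10676² / 20601688 = 113976976 / 20601688 = 5.5324096

5.53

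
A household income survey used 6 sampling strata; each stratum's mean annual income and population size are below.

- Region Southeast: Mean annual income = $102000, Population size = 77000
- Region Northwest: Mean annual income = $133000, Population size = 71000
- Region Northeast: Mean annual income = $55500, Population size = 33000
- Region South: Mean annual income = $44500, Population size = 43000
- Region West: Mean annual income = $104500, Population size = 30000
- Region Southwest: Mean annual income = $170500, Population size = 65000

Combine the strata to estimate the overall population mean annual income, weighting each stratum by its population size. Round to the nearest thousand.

Σ Nₕ·x̄ₕ = 102000×77000 + 133000×71000 + 55500×33000 + 44500×43000 + 104500×30000 + 170500×65000
  = 7854000000 + 9443000000 + 1831500000 + 1913500000 + 3135000000 + 11082500000 = 35259500000
Σ Nₕ = 319000
Overall mean = 35259500000 / 319000 = 110531.35

111000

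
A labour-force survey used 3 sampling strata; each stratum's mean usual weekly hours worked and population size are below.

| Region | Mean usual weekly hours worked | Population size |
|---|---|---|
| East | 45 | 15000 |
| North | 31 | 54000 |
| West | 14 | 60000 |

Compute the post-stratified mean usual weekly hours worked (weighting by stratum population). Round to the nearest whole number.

25

Σ Nₕ·x̄ₕ = 45×15000 + 31×54000 + 14×60000
  = 3189000
Σ Nₕ = 129000
Overall mean = 3189000 / 129000 = 24.72093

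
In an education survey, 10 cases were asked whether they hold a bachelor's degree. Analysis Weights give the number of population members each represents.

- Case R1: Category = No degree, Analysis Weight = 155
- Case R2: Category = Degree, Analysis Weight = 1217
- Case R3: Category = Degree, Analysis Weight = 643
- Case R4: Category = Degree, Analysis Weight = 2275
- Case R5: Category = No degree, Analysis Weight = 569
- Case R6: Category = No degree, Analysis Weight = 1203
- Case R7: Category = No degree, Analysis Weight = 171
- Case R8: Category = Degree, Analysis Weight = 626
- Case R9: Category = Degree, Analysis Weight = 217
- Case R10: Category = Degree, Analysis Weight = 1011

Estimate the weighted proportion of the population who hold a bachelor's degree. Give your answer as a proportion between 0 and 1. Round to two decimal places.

0.74

Sum of weights for 'Degree' = 1217 + 643 + 2275 + 626 + 217 + 1011 = 5989
Total weight = 155 + 1217 + 643 + 2275 + 569 + 1203 + 171 + 626 + 217 + 1011 = 8087
Weighted proportion = 5989 / 8087 = 0.74057129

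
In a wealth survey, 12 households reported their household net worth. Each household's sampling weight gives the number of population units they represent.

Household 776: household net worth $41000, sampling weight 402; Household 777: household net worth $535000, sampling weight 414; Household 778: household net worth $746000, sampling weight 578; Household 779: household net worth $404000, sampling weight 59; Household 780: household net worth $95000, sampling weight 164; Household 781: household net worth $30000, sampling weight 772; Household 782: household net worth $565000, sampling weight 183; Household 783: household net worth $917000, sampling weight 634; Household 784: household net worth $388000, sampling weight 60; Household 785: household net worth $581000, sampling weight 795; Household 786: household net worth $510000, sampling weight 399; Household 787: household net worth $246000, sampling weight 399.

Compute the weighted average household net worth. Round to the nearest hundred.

Weighted sum = 2203328000
Sum of weights = 402 + 414 + 578 + 59 + 164 + 772 + 183 + 634 + 60 + 795 + 399 + 399 = 4859
Weighted mean = 2203328000 / 4859 = 453452.97

453500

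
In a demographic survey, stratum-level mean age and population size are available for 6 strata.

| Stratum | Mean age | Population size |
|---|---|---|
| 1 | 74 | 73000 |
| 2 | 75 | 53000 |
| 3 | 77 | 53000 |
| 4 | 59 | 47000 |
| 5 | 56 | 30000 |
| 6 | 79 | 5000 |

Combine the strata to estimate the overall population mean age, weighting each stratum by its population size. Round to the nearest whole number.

Σ Nₕ·x̄ₕ = 74×73000 + 75×53000 + 77×53000 + 59×47000 + 56×30000 + 79×5000
  = 5402000 + 3975000 + 4081000 + 2773000 + 1680000 + 395000 = 18306000
Σ Nₕ = 73000 + 53000 + 53000 + 47000 + 30000 + 5000 = 261000
Overall mean = 18306000 / 261000 = 70.137931

70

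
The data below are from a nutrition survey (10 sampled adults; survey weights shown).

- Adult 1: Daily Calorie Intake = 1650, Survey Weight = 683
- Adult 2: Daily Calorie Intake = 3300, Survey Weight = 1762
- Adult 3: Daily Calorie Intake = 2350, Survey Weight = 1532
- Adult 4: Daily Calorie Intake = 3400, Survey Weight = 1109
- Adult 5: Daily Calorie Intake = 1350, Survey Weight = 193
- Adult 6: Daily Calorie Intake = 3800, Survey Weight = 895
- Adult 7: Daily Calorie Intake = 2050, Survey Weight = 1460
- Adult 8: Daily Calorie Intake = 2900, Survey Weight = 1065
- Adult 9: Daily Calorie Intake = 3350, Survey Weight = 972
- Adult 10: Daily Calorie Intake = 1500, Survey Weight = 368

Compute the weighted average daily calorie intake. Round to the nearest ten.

2780

Weighted sum = 1650×683 + 3300×1762 + 2350×1532 + 3400×1109 + 1350×193 + 3800×895 + 2050×1460 + 2900×1065 + 3350×972 + 1500×368
  = 1126950 + 5814600 + 3600200 + 3770600 + 260550 + 3401000 + 2993000 + 3088500 + 3256200 + 552000 = 27863600
Sum of weights = 683 + 1762 + 1532 + 1109 + 193 + 895 + 1460 + 1065 + 972 + 368 = 10039
Weighted mean = 27863600 / 10039 = 2775.5354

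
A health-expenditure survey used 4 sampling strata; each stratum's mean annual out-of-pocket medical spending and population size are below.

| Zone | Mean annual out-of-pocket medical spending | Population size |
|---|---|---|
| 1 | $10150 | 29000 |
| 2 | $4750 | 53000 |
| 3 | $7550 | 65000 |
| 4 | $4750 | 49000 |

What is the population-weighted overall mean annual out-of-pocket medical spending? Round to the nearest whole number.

6478

Σ Nₕ·x̄ₕ = 10150×29000 + 4750×53000 + 7550×65000 + 4750×49000
  = 294350000 + 251750000 + 490750000 + 232750000 = 1269600000
Σ Nₕ = 29000 + 53000 + 65000 + 49000 = 196000
Overall mean = 1269600000 / 196000 = 6477.551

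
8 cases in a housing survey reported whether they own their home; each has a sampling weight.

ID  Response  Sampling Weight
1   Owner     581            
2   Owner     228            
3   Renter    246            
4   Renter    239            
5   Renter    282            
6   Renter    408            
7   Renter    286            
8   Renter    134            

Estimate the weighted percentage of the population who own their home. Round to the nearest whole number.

Sum of weights for 'Owner' = 581 + 228 = 809
Total weight = 581 + 228 + 246 + 239 + 282 + 408 + 286 + 134 = 2404
Weighted proportion = 809 / 2404 = 0.33652246 → 33.652246%

34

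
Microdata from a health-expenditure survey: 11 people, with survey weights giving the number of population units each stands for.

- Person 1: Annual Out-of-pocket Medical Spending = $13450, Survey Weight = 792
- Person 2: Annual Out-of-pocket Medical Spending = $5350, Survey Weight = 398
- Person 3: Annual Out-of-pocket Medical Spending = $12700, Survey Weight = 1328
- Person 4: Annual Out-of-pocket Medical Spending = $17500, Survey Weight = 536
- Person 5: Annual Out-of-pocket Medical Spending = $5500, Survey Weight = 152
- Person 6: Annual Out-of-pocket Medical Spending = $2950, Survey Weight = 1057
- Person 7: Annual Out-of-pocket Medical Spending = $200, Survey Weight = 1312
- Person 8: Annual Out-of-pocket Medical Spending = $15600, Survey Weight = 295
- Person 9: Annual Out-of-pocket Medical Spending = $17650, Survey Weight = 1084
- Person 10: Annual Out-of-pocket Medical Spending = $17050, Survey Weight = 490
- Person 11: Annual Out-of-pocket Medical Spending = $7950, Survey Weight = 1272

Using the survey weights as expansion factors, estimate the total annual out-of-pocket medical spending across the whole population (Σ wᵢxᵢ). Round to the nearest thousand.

Weighted total = 13450×792 + 5350×398 + 12700×1328 + 17500×536 + 5500×152 + 2950×1057 + 200×1312 + 15600×295 + 17650×1084 + 17050×490 + 7950×1272
  = 10652400 + 2129300 + 16865600 + 9380000 + 836000 + 3118150 + 262400 + 4602000 + 19132600 + 8354500 + 10112400 = 85445350

85445000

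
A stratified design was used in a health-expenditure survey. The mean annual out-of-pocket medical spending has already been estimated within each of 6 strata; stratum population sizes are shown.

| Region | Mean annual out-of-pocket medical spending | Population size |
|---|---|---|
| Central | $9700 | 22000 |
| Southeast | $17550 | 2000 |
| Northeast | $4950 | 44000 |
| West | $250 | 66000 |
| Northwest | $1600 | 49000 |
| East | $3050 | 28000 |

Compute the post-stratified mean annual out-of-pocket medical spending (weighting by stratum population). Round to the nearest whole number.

3064

Σ Nₕ·x̄ₕ = 646600000
Σ Nₕ = 22000 + 2000 + 44000 + 66000 + 49000 + 28000 = 211000
Overall mean = 646600000 / 211000 = 3064.455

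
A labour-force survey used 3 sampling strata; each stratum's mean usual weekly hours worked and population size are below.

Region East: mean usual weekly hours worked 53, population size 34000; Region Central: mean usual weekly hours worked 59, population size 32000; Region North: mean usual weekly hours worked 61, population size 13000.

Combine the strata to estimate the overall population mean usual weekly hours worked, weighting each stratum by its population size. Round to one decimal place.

56.7

Σ Nₕ·x̄ₕ = 53×34000 + 59×32000 + 61×13000
  = 4483000
Σ Nₕ = 79000
Overall mean = 4483000 / 79000 = 56.746835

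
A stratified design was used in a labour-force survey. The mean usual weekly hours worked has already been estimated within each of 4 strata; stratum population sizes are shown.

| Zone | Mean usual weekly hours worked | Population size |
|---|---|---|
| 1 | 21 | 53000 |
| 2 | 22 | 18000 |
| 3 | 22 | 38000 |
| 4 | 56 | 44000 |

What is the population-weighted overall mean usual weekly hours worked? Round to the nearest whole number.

31

Σ Nₕ·x̄ₕ = 21×53000 + 22×18000 + 22×38000 + 56×44000
  = 1113000 + 396000 + 836000 + 2464000 = 4809000
Σ Nₕ = 53000 + 18000 + 38000 + 44000 = 153000
Overall mean = 4809000 / 153000 = 31.431373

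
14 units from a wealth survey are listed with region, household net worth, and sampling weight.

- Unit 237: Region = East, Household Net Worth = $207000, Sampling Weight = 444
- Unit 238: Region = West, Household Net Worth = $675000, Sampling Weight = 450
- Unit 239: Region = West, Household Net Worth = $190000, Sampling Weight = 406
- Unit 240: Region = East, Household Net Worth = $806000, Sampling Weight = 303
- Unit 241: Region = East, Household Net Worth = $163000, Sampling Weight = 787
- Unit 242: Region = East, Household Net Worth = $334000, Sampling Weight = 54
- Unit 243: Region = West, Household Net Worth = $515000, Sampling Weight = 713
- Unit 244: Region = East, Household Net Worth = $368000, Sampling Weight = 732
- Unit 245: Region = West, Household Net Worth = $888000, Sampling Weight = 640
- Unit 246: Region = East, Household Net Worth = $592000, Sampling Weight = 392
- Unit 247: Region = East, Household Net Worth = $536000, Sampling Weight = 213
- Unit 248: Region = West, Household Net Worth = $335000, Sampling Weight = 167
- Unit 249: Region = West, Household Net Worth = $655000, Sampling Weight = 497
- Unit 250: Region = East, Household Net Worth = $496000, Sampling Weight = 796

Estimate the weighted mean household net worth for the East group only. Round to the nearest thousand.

401000

East rows: 237, 240, 241, 242, 244, 246, 247, 250
Weighted sum = 207000×444 + 806000×303 + 163000×787 + 334000×54 + 368000×732 + 592000×392 + 536000×213 + 496000×796
  = 1492867000
Sum of weights = 3721
Weighted mean = 1492867000 / 3721 = 401200.48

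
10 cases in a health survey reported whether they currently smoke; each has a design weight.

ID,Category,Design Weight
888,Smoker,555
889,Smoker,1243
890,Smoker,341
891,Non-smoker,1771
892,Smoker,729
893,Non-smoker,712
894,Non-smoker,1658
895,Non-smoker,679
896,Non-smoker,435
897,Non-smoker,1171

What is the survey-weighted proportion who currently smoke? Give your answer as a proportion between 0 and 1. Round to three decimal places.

Sum of weights for 'Smoker' = 555 + 1243 + 341 + 729 = 2868
Total weight = 555 + 1243 + 341 + 1771 + 729 + 712 + 1658 + 679 + 435 + 1171 = 9294
Weighted proportion = 2868 / 9294 = 0.30858618

0.309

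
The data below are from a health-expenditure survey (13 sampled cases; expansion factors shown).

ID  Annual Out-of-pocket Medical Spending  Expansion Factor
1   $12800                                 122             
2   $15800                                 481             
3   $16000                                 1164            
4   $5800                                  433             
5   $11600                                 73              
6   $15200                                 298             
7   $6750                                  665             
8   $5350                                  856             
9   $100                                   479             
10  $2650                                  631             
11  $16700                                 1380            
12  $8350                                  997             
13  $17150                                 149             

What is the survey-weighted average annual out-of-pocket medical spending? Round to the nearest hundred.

Weighted sum = 80387900
Sum of weights = 7728
Weighted mean = 80387900 / 7728 = 10402.161

10400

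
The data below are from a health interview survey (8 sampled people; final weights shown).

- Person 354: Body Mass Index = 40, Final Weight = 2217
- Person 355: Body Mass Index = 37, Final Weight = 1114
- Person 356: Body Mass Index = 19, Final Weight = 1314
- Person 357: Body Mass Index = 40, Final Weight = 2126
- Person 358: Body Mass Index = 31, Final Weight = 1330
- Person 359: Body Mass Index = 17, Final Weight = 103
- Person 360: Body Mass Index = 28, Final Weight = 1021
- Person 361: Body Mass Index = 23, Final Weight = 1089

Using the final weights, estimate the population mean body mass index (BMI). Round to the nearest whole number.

33

Weighted sum = 40×2217 + 37×1114 + 19×1314 + 40×2126 + 31×1330 + 17×103 + 28×1021 + 23×1089
  = 88680 + 41218 + 24966 + 85040 + 41230 + 1751 + 28588 + 25047 = 336520
Sum of weights = 10314
Weighted mean = 336520 / 10314 = 32.627497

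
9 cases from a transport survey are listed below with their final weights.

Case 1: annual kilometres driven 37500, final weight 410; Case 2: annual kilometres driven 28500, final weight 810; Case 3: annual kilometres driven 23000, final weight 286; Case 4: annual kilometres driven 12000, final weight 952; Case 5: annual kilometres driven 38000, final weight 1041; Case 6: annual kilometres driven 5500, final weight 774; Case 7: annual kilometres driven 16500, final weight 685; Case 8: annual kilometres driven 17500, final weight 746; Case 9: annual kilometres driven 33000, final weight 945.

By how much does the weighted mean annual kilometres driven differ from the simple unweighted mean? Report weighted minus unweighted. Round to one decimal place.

-65.0

Unweighted sum = 37500 + 28500 + 23000 + 12000 + 38000 + 5500 + 16500 + 17500 + 33000 = 211500
Unweighted mean = 211500 / 9 = 23500
Weighted sum = 37500×410 + 28500×810 + 23000×286 + 12000×952 + 38000×1041 + 5500×774 + 16500×685 + 17500×746 + 33000×945
  = 155819500
Sum of weights = 6649
Weighted mean = 155819500 / 6649 = 23435.028
Difference (weighted minus unweighted) = -64.972176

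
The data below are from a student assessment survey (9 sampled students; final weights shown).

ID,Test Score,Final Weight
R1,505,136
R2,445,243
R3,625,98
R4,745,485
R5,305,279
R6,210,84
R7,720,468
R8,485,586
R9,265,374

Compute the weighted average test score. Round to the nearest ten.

520

Weighted sum = 505×136 + 445×243 + 625×98 + 745×485 + 305×279 + 210×84 + 720×468 + 485×586 + 265×374
  = 68680 + 108135 + 61250 + 361325 + 85095 + 17640 + 336960 + 284210 + 99110 = 1422405
Sum of weights = 2753
Weighted mean = 1422405 / 2753 = 516.67454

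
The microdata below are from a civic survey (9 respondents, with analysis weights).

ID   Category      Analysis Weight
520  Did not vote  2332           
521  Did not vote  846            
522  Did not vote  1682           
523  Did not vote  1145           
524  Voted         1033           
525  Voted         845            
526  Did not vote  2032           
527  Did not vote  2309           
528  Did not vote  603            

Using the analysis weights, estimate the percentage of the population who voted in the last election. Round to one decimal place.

14.6

Sum of weights for 'Voted' = 1033 + 845 = 1878
Total weight = 2332 + 846 + 1682 + 1145 + 1033 + 845 + 2032 + 2309 + 603 = 12827
Weighted proportion = 1878 / 12827 = 0.14640992 → 14.640992%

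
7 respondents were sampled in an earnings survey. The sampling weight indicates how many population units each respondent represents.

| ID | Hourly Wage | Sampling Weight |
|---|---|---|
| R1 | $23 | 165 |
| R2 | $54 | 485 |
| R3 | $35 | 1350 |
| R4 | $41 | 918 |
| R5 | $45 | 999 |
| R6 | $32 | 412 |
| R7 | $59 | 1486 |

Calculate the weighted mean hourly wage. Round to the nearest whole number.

45

Weighted sum = 23×165 + 54×485 + 35×1350 + 41×918 + 45×999 + 32×412 + 59×1486
  = 3795 + 26190 + 47250 + 37638 + 44955 + 13184 + 87674 = 260686
Sum of weights = 5815
Weighted mean = 260686 / 5815 = 44.829923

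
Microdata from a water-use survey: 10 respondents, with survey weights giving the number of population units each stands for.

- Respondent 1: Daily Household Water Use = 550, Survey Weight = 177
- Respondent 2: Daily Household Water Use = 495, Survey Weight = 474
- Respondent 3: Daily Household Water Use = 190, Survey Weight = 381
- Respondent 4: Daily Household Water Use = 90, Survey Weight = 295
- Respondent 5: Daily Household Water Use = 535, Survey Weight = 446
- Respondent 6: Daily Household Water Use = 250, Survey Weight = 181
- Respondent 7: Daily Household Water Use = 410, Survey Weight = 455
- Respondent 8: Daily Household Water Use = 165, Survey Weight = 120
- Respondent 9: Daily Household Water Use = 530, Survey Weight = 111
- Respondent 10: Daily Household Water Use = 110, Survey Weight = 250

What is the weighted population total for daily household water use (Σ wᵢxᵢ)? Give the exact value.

Weighted total = 550×177 + 495×474 + 190×381 + 90×295 + 535×446 + 250×181 + 410×455 + 165×120 + 530×111 + 110×250
  = 97350 + 234630 + 72390 + 26550 + 238610 + 45250 + 186550 + 19800 + 58830 + 27500 = 1007460

1007460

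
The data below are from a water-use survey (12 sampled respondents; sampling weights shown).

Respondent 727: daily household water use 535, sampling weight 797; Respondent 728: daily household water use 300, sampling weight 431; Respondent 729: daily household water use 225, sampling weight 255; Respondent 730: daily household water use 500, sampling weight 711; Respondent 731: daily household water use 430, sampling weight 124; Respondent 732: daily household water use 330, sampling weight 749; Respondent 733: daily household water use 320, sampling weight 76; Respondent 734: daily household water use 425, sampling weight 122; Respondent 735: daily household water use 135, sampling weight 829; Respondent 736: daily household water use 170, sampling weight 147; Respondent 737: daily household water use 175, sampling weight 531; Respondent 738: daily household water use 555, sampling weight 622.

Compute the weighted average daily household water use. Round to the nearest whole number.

356

Weighted sum = 535×797 + 300×431 + 225×255 + 500×711 + 430×124 + 330×749 + 320×76 + 425×122 + 135×829 + 170×147 + 175×531 + 555×622
  = 426395 + 129300 + 57375 + 355500 + 53320 + 247170 + 24320 + 51850 + 111915 + 24990 + 92925 + 345210 = 1920270
Sum of weights = 797 + 431 + 255 + 711 + 124 + 749 + 76 + 122 + 829 + 147 + 531 + 622 = 5394
Weighted mean = 1920270 / 5394 = 356.00111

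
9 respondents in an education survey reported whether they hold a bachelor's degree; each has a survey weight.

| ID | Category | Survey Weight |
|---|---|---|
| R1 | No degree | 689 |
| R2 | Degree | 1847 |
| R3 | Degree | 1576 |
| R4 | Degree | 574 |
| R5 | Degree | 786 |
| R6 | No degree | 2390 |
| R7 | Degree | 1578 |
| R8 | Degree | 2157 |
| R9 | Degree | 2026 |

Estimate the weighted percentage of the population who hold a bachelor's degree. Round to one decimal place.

Sum of weights for 'Degree' = 1847 + 1576 + 574 + 786 + 1578 + 2157 + 2026 = 10544
Total weight = 689 + 1847 + 1576 + 574 + 786 + 2390 + 1578 + 2157 + 2026 = 13623
Weighted proportion = 10544 / 13623 = 0.77398517 → 77.398517%

77.4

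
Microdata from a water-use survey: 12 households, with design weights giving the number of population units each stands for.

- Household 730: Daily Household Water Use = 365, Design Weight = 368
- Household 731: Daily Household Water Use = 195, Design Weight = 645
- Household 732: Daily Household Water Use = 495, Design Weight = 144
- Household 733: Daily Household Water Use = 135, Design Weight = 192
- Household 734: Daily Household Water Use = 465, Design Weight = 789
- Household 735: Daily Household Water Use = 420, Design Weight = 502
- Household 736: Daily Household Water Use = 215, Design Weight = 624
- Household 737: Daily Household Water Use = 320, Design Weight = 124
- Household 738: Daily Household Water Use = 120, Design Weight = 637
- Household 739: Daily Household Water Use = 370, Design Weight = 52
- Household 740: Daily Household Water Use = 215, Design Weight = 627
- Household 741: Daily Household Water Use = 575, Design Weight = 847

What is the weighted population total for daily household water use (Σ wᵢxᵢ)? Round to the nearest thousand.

1826000

Weighted total = 365×368 + 195×645 + 495×144 + 135×192 + 465×789 + 420×502 + 215×624 + 320×124 + 120×637 + 370×52 + 215×627 + 575×847
  = 1826370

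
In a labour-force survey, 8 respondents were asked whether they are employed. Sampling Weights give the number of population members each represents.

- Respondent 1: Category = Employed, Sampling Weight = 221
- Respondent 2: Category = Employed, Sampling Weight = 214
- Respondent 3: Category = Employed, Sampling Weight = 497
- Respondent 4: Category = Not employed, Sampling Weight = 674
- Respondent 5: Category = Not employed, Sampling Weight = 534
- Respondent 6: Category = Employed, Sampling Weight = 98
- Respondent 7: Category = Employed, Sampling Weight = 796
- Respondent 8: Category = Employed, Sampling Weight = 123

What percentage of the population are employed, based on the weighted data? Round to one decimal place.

61.7

Sum of weights for 'Employed' = 221 + 214 + 497 + 98 + 796 + 123 = 1949
Total weight = 221 + 214 + 497 + 674 + 534 + 98 + 796 + 123 = 3157
Weighted proportion = 1949 / 3157 = 0.61735825 → 61.735825%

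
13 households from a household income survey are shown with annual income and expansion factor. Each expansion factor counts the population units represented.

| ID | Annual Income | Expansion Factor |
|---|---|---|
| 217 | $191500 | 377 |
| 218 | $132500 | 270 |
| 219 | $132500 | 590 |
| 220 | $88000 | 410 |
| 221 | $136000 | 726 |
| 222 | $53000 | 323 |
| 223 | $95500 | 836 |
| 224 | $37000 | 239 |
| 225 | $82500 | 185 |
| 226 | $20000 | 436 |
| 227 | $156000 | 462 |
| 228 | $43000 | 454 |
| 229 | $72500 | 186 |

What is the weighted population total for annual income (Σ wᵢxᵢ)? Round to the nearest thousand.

Weighted total = 555823000

555823000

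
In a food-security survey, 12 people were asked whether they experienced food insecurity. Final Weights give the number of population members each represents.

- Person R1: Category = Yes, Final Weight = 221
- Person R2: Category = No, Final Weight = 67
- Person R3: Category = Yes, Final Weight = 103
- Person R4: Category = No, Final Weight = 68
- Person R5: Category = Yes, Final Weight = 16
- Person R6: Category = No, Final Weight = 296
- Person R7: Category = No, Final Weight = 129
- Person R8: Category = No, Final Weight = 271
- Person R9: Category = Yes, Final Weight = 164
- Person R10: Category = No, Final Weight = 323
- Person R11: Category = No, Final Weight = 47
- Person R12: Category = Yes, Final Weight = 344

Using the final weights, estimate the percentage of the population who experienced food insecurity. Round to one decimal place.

Sum of weights for 'Yes' = 221 + 103 + 16 + 164 + 344 = 848
Total weight = 221 + 67 + 103 + 68 + 16 + 296 + 129 + 271 + 164 + 323 + 47 + 344 = 2049
Weighted proportion = 848 / 2049 = 0.41386042 → 41.386042%

41.4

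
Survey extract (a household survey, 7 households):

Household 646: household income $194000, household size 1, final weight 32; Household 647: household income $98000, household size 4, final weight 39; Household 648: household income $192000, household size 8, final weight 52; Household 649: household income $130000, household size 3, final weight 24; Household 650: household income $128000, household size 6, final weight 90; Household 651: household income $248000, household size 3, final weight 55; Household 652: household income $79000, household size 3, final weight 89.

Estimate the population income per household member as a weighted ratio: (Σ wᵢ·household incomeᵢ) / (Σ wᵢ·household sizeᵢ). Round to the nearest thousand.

Σ wᵢ·y = 55325000
Σ wᵢ·x = 1648
Ratio = 55325000 / 1648 = 33570.995

34000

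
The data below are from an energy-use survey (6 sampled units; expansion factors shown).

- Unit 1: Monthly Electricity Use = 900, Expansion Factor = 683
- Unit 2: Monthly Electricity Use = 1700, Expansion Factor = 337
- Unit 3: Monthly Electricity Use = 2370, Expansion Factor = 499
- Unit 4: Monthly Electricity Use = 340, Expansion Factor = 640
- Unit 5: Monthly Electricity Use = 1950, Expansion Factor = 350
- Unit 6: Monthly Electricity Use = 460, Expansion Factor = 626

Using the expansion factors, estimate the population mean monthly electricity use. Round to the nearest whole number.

1135

Weighted sum = 900×683 + 1700×337 + 2370×499 + 340×640 + 1950×350 + 460×626
  = 614700 + 572900 + 1182630 + 217600 + 682500 + 287960 = 3558290
Sum of weights = 683 + 337 + 499 + 640 + 350 + 626 = 3135
Weighted mean = 3558290 / 3135 = 1135.0207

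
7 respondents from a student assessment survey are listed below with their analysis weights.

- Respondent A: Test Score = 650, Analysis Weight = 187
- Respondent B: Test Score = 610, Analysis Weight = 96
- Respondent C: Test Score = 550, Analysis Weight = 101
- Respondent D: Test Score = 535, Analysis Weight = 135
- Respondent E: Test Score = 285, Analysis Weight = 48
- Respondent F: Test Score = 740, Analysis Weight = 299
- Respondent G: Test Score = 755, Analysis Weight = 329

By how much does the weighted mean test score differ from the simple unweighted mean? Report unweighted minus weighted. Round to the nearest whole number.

Unweighted sum = 650 + 610 + 550 + 535 + 285 + 740 + 755 = 4125
Unweighted mean = 4125 / 7 = 589.28571
Weighted sum = 791220
Sum of weights = 1195
Weighted mean = 791220 / 1195 = 662.10879
Difference (unweighted minus weighted) = -72.823072

-73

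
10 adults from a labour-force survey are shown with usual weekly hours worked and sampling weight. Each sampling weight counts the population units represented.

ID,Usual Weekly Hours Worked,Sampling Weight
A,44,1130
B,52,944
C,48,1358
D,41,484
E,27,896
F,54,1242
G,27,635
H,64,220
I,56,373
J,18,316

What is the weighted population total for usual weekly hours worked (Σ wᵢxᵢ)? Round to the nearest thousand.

Weighted total = 44×1130 + 52×944 + 48×1358 + 41×484 + 27×896 + 54×1242 + 27×635 + 64×220 + 56×373 + 18×316
  = 332897

333000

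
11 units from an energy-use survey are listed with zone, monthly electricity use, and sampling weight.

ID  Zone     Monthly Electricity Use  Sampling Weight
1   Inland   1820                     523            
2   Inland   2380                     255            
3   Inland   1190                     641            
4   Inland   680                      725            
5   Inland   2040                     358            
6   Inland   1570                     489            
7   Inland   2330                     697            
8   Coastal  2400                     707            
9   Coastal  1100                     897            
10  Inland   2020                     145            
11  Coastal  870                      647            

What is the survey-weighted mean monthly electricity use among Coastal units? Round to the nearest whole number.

1442

Coastal rows: 8, 9, 11
Weighted sum = 2400×707 + 1100×897 + 870×647
  = 1696800 + 986700 + 562890 = 3246390
Sum of weights = 707 + 897 + 647 = 2251
Weighted mean = 3246390 / 2251 = 1442.199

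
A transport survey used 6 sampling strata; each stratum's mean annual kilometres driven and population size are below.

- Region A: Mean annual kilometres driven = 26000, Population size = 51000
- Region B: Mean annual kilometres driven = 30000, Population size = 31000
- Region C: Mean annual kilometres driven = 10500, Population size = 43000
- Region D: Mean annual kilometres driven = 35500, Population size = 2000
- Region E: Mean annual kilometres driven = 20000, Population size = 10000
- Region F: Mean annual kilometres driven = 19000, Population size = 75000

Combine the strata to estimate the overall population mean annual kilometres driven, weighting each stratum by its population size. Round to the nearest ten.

Σ Nₕ·x̄ₕ = 26000×51000 + 30000×31000 + 10500×43000 + 35500×2000 + 20000×10000 + 19000×75000
  = 1326000000 + 930000000 + 451500000 + 71000000 + 200000000 + 1425000000 = 4403500000
Σ Nₕ = 212000
Overall mean = 4403500000 / 212000 = 20771.226

20770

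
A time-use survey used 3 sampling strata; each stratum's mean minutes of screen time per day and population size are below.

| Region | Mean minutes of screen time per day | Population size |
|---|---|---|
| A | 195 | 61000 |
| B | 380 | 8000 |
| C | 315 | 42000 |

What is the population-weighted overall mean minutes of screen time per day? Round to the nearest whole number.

Σ Nₕ·x̄ₕ = 195×61000 + 380×8000 + 315×42000
  = 28165000
Σ Nₕ = 61000 + 8000 + 42000 = 111000
Overall mean = 28165000 / 111000 = 253.73874

254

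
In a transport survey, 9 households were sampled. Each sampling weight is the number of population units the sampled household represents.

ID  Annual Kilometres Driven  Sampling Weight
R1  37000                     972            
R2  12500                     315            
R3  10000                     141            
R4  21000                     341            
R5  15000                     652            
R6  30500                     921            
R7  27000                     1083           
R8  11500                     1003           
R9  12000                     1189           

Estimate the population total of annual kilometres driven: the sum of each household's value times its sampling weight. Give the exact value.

141386500

Weighted total = 37000×972 + 12500×315 + 10000×141 + 21000×341 + 15000×652 + 30500×921 + 27000×1083 + 11500×1003 + 12000×1189
  = 141386500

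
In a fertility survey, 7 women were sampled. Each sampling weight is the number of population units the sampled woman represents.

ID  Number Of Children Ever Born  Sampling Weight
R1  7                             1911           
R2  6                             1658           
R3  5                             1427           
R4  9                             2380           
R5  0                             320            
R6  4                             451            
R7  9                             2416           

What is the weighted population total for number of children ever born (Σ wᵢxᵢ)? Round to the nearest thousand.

Weighted total = 7×1911 + 6×1658 + 5×1427 + 9×2380 + 0×320 + 4×451 + 9×2416
  = 13377 + 9948 + 7135 + 21420 + 0 + 1804 + 21744 = 75428

75000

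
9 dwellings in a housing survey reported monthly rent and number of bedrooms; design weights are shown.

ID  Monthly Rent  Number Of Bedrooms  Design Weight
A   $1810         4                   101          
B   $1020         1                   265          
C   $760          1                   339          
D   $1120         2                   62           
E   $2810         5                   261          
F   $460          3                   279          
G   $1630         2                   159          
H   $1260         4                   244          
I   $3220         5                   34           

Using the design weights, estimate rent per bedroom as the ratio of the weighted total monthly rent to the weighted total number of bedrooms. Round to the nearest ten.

Σ wᵢ·y = 1810×101 + 1020×265 + 760×339 + 1120×62 + 2810×261 + 460×279 + 1630×159 + 1260×244 + 3220×34
  = 182810 + 270300 + 257640 + 69440 + 733410 + 128340 + 259170 + 307440 + 109480 = 2318030
Σ wᵢ·x = 4×101 + 1×265 + 1×339 + 2×62 + 5×261 + 3×279 + 2×159 + 4×244 + 5×34
  = 404 + 265 + 339 + 124 + 1305 + 837 + 318 + 976 + 170 = 4738
Ratio = 2318030 / 4738 = 489.2423

490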